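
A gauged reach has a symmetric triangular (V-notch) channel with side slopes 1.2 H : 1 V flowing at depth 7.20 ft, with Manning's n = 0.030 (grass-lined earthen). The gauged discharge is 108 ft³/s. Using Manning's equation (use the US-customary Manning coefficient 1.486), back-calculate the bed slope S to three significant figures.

A = z·y² = 1.2×7.20² = 62.21 ft²
P = 2y√(1+z²) = 2×7.20×√(1+1.2²) = 22.49 ft
R = A/P = 62.21/22.49 = 2.766 ft
S = (Q·n / (1.486·A·R^(2/3)))² = (108×0.030 / (1.486×62.21×1.970))² = 0.0003165

0.000316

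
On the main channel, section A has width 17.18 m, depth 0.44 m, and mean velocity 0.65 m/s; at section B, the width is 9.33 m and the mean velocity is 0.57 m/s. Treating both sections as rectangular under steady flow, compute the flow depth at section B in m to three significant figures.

Q = A₁V₁ = (17.18×0.44) × 0.65 = 4.913 m³/s
d₂ = Q/(b₂ V₂) = 4.913/(9.33×0.57) = 0.9239 m

0.924 m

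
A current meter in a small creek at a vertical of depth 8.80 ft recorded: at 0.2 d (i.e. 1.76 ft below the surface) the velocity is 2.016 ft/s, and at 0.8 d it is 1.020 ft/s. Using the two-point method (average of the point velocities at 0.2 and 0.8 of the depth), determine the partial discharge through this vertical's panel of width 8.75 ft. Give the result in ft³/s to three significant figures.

117 ft³/s

v̄ = (2.016 + 1.020) / 2 = 1.518 ft/s
q = v̄ × d × w = 1.518 × 8.80 × 8.75 = 116.9 ft³/s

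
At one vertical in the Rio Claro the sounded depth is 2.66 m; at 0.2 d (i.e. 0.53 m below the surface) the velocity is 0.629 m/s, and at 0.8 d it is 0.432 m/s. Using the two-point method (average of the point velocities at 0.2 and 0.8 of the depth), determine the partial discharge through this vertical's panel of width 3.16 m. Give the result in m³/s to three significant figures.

4.46 m³/s

v̄ = (0.629 + 0.432) / 2 = 0.5305 m/s
q = v̄ × d × w = 0.5305 × 2.66 × 3.16 = 4.459 m³/s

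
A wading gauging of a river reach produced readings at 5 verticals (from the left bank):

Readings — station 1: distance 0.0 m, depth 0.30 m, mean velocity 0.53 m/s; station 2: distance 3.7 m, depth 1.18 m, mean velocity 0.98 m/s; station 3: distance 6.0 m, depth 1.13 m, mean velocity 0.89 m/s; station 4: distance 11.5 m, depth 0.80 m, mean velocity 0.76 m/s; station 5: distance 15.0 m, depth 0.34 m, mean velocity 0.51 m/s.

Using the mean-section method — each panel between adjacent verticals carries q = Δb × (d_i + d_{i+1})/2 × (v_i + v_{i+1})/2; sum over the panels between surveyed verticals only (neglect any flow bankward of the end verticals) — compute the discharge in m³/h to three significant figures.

36700 m³/h

Panel 1-2: Δb = 3.7 m, d̄ = (0.30+1.18)/2 = 0.74, v̄ = (0.53+0.98)/2 = 0.755 → q = 3.7×0.74×0.755 = 2.067 m³/s
Panel 2-3: Δb = 2.3 m, d̄ = (1.18+1.13)/2 = 1.155, v̄ = (0.98+0.89)/2 = 0.935 → q = 2.3×1.155×0.935 = 2.484 m³/s
Panel 3-4: Δb = 5.5 m, d̄ = (1.13+0.80)/2 = 0.965, v̄ = (0.89+0.76)/2 = 0.825 → q = 5.5×0.965×0.825 = 4.379 m³/s
Panel 4-5: Δb = 3.5 m, d̄ = (0.80+0.34)/2 = 0.57, v̄ = (0.76+0.51)/2 = 0.635 → q = 3.5×0.57×0.635 = 1.267 m³/s
Q = Σ q = 10.20 m³/s
= 10.20 × 3600 = 36710 m³/h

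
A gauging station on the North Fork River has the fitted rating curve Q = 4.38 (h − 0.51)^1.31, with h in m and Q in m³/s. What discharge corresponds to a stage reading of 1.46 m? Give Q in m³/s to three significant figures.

4.10 m³/s

Q = 4.38 × (1.46 − 0.51)^1.31 = 4.38 × 0.95^1.31 = 4.095 m³/s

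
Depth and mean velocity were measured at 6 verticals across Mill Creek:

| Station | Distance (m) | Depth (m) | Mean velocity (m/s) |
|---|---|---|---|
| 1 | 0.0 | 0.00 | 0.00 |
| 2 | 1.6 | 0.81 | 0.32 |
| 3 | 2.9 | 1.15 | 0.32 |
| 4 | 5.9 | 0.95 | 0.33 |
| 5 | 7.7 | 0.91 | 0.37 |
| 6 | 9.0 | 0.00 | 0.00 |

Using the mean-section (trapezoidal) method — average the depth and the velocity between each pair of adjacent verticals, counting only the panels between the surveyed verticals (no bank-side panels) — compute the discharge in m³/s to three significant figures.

Panel 1-2: Δb = 1.6 m, d̄ = (0.00+0.81)/2 = 0.405, v̄ = (0.00+0.32)/2 = 0.16 → q = 1.6×0.405×0.16 = 0.1037 m³/s
Panel 2-3: Δb = 1.3 m, d̄ = (0.81+1.15)/2 = 0.98, v̄ = (0.32+0.32)/2 = 0.32 → q = 1.3×0.98×0.32 = 0.4077 m³/s
Panel 3-4: Δb = 3 m, d̄ = (1.15+0.95)/2 = 1.05, v̄ = (0.32+0.33)/2 = 0.325 → q = 3×1.05×0.325 = 1.024 m³/s
Panel 4-5: Δb = 1.8 m, d̄ = (0.95+0.91)/2 = 0.93, v̄ = (0.33+0.37)/2 = 0.35 → q = 1.8×0.93×0.35 = 0.5859 m³/s
Panel 5-6: Δb = 1.3 m, d̄ = (0.91+0.00)/2 = 0.455, v̄ = (0.37+0.00)/2 = 0.185 → q = 1.3×0.455×0.185 = 0.1094 m³/s
Q = Σ q = 2.230 m³/s

2.23 m³/s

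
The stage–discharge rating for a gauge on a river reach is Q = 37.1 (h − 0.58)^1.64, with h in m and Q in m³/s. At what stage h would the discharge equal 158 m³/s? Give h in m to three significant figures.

3.00 m

h − h₀ = (Q/C)^(1/b) = (158/37.1)^(1/1.64) = 2.419 m
h = 0.58 + 2.419 = 2.999 m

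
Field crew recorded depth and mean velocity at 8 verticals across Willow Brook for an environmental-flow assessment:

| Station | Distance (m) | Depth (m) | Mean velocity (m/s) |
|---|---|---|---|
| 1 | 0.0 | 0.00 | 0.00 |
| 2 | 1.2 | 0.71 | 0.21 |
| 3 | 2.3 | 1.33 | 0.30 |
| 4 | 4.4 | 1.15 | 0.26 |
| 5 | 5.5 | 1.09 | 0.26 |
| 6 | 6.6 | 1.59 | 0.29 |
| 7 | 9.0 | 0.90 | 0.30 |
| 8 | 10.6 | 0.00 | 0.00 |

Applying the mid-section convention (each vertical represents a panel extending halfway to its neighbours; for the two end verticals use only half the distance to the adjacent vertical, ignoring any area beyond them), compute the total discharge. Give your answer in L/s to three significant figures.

w_2 = (2.3 − 0.0)/2 = 1.15 m; q_2 = 0.21 × 0.71 × 1.15 = 0.1715 m³/s
w_3 = (4.4 − 1.2)/2 = 1.6 m; q_3 = 0.30 × 1.33 × 1.6 = 0.6384 m³/s
w_4 = (5.5 − 2.3)/2 = 1.6 m; q_4 = 0.26 × 1.15 × 1.6 = 0.4784 m³/s
w_5 = (6.6 − 4.4)/2 = 1.1 m; q_5 = 0.26 × 1.09 × 1.1 = 0.3117 m³/s
w_6 = (9.0 − 5.5)/2 = 1.75 m; q_6 = 0.29 × 1.59 × 1.75 = 0.8069 m³/s
w_7 = (10.6 − 6.6)/2 = 2 m; q_7 = 0.30 × 0.90 × 2 = 0.5400 m³/s
Stations 1, 8 contribute zero (depth or velocity is 0).
Q = Σ qᵢ = 2.947 m³/s
= 2.947 × 1000 = 2947 L/s

2950 L/s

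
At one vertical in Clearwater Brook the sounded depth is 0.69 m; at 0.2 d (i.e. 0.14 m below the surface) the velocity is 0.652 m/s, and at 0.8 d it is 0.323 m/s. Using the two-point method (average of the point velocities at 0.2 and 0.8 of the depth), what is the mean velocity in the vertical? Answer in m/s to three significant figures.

v̄ = (0.652 + 0.323) / 2 = 0.4875 m/s

0.488 m/s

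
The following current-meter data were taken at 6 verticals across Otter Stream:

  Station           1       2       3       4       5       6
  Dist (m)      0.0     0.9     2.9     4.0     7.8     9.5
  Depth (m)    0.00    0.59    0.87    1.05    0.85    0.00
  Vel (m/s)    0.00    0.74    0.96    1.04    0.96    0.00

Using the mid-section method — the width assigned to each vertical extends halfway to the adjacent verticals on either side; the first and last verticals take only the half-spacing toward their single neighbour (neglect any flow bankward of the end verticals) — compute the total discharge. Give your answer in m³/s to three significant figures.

6.85 m³/s

w_2 = (2.9 − 0.0)/2 = 1.45 m; q_2 = 0.74 × 0.59 × 1.45 = 0.6331 m³/s
w_3 = (4.0 − 0.9)/2 = 1.55 m; q_3 = 0.96 × 0.87 × 1.55 = 1.295 m³/s
w_4 = (7.8 − 2.9)/2 = 2.45 m; q_4 = 1.04 × 1.05 × 2.45 = 2.675 m³/s
w_5 = (9.5 − 4.0)/2 = 2.75 m; q_5 = 0.96 × 0.85 × 2.75 = 2.244 m³/s
Stations 1, 6 contribute zero (depth or velocity is 0).
Q = Σ qᵢ = 6.847 m³/s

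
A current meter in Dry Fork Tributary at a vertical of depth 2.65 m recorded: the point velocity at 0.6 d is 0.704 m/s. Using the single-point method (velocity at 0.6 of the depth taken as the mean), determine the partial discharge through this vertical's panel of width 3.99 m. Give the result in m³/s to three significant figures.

7.44 m³/s

v̄ = v₀.₆ = 0.704 m/s
q = v̄ × d × w = 0.7040 × 2.65 × 3.99 = 7.444 m³/s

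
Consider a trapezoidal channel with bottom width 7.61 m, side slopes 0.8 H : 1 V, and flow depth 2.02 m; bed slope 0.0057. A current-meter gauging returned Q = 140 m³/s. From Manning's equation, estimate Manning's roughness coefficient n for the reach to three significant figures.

0.0129

A = (b + z·y)·y = (7.61 + 0.8×2.02)×2.02 = 18.64 m²
P = b + 2y√(1+z²) = 7.61 + 2×2.02×√(1+0.8²) = 12.78 m
R = A/P = 18.64/12.78 = 1.458 m
n = (1/Q)·A·R^(2/3)·S^(1/2) = (1/140) × 18.64 × 1.286 × 0.07550 = 0.01292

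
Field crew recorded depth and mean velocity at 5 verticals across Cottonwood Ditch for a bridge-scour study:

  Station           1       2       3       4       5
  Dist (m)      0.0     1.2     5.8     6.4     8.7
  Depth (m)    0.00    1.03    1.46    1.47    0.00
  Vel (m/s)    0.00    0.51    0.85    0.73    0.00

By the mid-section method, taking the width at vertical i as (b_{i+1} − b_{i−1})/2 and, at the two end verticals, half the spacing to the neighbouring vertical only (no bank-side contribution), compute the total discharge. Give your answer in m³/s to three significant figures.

6.31 m³/s

w_2 = (5.8 − 0.0)/2 = 2.9 m; q_2 = 0.51 × 1.03 × 2.9 = 1.523 m³/s
w_3 = (6.4 − 1.2)/2 = 2.6 m; q_3 = 0.85 × 1.46 × 2.6 = 3.227 m³/s
w_4 = (8.7 − 5.8)/2 = 1.45 m; q_4 = 0.73 × 1.47 × 1.45 = 1.556 m³/s
Stations 1, 5 contribute zero (depth or velocity is 0).
Q = Σ qᵢ = 6.306 m³/s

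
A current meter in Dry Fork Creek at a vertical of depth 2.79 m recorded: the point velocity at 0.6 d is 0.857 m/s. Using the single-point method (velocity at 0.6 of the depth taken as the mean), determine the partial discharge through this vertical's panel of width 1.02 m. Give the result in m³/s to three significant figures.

2.44 m³/s

v̄ = v₀.₆ = 0.857 m/s
q = v̄ × d × w = 0.8570 × 2.79 × 1.02 = 2.439 m³/s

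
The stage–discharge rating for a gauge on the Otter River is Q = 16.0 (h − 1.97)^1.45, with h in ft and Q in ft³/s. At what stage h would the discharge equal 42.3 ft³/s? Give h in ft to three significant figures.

3.93 ft

h − h₀ = (Q/C)^(1/b) = (42.3/16.0)^(1/1.45) = 1.955 ft
h = 1.97 + 1.955 = 3.925 ft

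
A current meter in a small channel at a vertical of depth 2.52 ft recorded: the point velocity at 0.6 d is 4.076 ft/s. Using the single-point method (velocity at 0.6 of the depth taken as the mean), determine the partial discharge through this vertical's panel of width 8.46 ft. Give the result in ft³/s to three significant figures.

86.9 ft³/s

v̄ = v₀.₆ = 4.076 ft/s
q = v̄ × d × w = 4.076 × 2.52 × 8.46 = 86.90 ft³/s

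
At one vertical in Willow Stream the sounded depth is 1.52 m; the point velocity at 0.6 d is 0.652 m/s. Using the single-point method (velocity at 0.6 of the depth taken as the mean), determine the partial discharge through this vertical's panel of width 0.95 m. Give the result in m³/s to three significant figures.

0.941 m³/s

v̄ = v₀.₆ = 0.652 m/s
q = v̄ × d × w = 0.6520 × 1.52 × 0.95 = 0.9415 m³/s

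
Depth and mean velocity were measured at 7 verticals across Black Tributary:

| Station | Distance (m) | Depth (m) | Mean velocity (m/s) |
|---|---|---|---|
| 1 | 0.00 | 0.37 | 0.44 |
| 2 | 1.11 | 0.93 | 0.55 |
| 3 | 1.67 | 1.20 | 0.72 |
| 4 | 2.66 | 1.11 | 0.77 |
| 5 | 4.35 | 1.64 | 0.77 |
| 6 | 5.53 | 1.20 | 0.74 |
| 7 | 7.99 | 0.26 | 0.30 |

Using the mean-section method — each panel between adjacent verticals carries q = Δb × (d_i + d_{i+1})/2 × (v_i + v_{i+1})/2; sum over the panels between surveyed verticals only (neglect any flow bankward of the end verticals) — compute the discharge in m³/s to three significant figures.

Panel 1-2: Δb = 1.11 m, d̄ = (0.37+0.93)/2 = 0.65, v̄ = (0.44+0.55)/2 = 0.495 → q = 1.11×0.65×0.495 = 0.3571 m³/s
Panel 2-3: Δb = 0.56 m, d̄ = (0.93+1.20)/2 = 1.065, v̄ = (0.55+0.72)/2 = 0.635 → q = 0.56×1.065×0.635 = 0.3787 m³/s
Panel 3-4: Δb = 0.99 m, d̄ = (1.20+1.11)/2 = 1.155, v̄ = (0.72+0.77)/2 = 0.745 → q = 0.99×1.155×0.745 = 0.8519 m³/s
Panel 4-5: Δb = 1.69 m, d̄ = (1.11+1.64)/2 = 1.375, v̄ = (0.77+0.77)/2 = 0.77 → q = 1.69×1.375×0.77 = 1.789 m³/s
Panel 5-6: Δb = 1.18 m, d̄ = (1.64+1.20)/2 = 1.42, v̄ = (0.77+0.74)/2 = 0.755 → q = 1.18×1.42×0.755 = 1.265 m³/s
Panel 6-7: Δb = 2.46 m, d̄ = (1.20+0.26)/2 = 0.73, v̄ = (0.74+0.30)/2 = 0.52 → q = 2.46×0.73×0.52 = 0.9338 m³/s
Q = Σ q = 5.576 m³/s

5.58 m³/s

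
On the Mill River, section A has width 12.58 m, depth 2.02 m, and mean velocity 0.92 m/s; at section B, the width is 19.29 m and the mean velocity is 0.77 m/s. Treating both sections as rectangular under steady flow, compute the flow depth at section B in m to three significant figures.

1.57 m

Q = A₁V₁ = (12.58×2.02) × 0.92 = 23.38 m³/s
d₂ = Q/(b₂ V₂) = 23.38/(19.29×0.77) = 1.574 m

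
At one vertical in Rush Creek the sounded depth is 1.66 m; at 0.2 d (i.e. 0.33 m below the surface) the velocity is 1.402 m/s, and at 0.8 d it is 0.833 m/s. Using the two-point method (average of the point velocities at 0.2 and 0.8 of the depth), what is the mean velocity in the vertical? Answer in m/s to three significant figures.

v̄ = (1.402 + 0.833) / 2 = 1.118 m/s

1.12 m/s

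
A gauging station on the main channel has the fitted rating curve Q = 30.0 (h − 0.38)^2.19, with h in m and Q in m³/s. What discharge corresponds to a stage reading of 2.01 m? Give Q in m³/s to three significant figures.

Q = 30.0 × (2.01 − 0.38)^2.19 = 30.0 × 1.63^2.19 = 87.46 m³/s

87.5 m³/s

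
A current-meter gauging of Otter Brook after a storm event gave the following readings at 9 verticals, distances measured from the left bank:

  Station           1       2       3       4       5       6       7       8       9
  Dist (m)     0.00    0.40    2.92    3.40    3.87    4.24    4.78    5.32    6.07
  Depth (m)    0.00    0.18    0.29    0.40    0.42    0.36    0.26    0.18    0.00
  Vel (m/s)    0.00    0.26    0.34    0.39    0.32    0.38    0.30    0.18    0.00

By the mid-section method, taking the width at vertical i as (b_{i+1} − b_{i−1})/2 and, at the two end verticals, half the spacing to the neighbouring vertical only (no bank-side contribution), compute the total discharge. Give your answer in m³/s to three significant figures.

w_2 = (2.92 − 0.00)/2 = 1.46 m; q_2 = 0.26 × 0.18 × 1.46 = 0.06833 m³/s
w_3 = (3.40 − 0.40)/2 = 1.5 m; q_3 = 0.34 × 0.29 × 1.5 = 0.1479 m³/s
w_4 = (3.87 − 2.92)/2 = 0.475 m; q_4 = 0.39 × 0.40 × 0.475 = 0.07410 m³/s
w_5 = (4.24 − 3.40)/2 = 0.42 m; q_5 = 0.32 × 0.42 × 0.42 = 0.05645 m³/s
w_6 = (4.78 − 3.87)/2 = 0.455 m; q_6 = 0.38 × 0.36 × 0.455 = 0.06224 m³/s
w_7 = (5.32 − 4.24)/2 = 0.54 m; q_7 = 0.30 × 0.26 × 0.54 = 0.04212 m³/s
w_8 = (6.07 − 4.78)/2 = 0.645 m; q_8 = 0.18 × 0.18 × 0.645 = 0.02090 m³/s
Stations 1, 9 contribute zero (depth or velocity is 0).
Q = Σ qᵢ = 0.4720 m³/s

0.472 m³/s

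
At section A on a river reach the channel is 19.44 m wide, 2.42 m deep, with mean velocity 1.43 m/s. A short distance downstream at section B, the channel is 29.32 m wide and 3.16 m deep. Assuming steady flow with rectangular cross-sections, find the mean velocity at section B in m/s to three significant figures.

0.726 m/s

Q = A₁V₁ = (19.44×2.42) × 1.43 = 67.27 m³/s
A₂ = 29.32 × 3.16 = 92.65 m²
V₂ = Q/A₂ = 67.27/92.65 = 0.7261 m/s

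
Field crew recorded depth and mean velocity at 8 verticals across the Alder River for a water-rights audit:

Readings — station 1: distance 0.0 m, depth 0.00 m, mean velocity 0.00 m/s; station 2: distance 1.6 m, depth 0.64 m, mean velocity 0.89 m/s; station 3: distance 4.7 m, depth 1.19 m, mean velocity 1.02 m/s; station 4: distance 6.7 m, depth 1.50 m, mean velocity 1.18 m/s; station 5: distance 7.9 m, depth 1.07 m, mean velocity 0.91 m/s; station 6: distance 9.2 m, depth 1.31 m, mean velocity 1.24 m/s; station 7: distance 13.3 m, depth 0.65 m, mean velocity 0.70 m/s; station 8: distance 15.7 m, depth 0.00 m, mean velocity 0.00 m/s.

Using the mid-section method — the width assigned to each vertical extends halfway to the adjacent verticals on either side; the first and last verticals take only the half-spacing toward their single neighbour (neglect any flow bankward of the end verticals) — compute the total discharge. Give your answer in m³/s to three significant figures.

w_2 = (4.7 − 0.0)/2 = 2.35 m; q_2 = 0.89 × 0.64 × 2.35 = 1.339 m³/s
w_3 = (6.7 − 1.6)/2 = 2.55 m; q_3 = 1.02 × 1.19 × 2.55 = 3.095 m³/s
w_4 = (7.9 − 4.7)/2 = 1.6 m; q_4 = 1.18 × 1.50 × 1.6 = 2.832 m³/s
w_5 = (9.2 − 6.7)/2 = 1.25 m; q_5 = 0.91 × 1.07 × 1.25 = 1.217 m³/s
w_6 = (13.3 − 7.9)/2 = 2.7 m; q_6 = 1.24 × 1.31 × 2.7 = 4.386 m³/s
w_7 = (15.7 − 9.2)/2 = 3.25 m; q_7 = 0.70 × 0.65 × 3.25 = 1.479 m³/s
Stations 1, 8 contribute zero (depth or velocity is 0).
Q = Σ qᵢ = 14.35 m³/s

14.3 m³/s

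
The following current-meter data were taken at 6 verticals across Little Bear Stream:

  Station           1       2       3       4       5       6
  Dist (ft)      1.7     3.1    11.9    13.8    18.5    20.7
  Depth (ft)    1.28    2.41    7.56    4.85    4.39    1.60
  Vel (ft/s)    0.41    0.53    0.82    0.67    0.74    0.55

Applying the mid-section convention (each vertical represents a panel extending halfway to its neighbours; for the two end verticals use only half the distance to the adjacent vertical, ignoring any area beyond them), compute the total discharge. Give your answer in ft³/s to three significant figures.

62.9 ft³/s

w_1 = (3.1 − 1.7)/2 = 0.7 ft; q_1 = 0.41 × 1.28 × 0.7 = 0.3674 ft³/s
w_2 = (11.9 − 1.7)/2 = 5.1 ft; q_2 = 0.53 × 2.41 × 5.1 = 6.514 ft³/s
w_3 = (13.8 − 3.1)/2 = 5.35 ft; q_3 = 0.82 × 7.56 × 5.35 = 33.17 ft³/s
w_4 = (18.5 − 11.9)/2 = 3.3 ft; q_4 = 0.67 × 4.85 × 3.3 = 10.72 ft³/s
w_5 = (20.7 − 13.8)/2 = 3.45 ft; q_5 = 0.74 × 4.39 × 3.45 = 11.21 ft³/s
w_6 = (20.7 − 18.5)/2 = 1.1 ft; q_6 = 0.55 × 1.60 × 1.1 = 0.9680 ft³/s
Q = Σ qᵢ = 62.95 ft³/s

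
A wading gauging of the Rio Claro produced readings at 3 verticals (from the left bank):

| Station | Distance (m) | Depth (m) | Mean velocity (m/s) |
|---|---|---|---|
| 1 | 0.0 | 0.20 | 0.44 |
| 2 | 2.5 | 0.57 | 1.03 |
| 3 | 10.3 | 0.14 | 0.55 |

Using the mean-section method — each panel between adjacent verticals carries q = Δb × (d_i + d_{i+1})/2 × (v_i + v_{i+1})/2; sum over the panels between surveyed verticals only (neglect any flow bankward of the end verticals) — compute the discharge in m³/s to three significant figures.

Panel 1-2: Δb = 2.5 m, d̄ = (0.20+0.57)/2 = 0.385, v̄ = (0.44+1.03)/2 = 0.735 → q = 2.5×0.385×0.735 = 0.7074 m³/s
Panel 2-3: Δb = 7.8 m, d̄ = (0.57+0.14)/2 = 0.355, v̄ = (1.03+0.55)/2 = 0.79 → q = 7.8×0.355×0.79 = 2.188 m³/s
Q = Σ q = 2.895 m³/s

2.89 m³/s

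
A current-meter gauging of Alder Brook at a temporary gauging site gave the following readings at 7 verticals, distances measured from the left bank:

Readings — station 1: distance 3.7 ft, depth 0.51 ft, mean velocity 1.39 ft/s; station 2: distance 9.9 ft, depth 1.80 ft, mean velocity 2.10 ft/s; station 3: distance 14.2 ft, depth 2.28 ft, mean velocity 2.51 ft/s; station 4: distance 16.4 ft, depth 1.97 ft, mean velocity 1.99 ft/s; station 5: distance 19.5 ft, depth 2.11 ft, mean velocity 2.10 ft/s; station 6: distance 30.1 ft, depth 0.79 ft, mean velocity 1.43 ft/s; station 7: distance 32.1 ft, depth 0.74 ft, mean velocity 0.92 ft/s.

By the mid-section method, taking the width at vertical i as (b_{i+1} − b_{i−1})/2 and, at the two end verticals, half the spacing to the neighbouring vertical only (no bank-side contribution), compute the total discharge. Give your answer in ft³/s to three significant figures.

89.2 ft³/s

w_1 = (9.9 − 3.7)/2 = 3.1 ft; q_1 = 1.39 × 0.51 × 3.1 = 2.198 ft³/s
w_2 = (14.2 − 3.7)/2 = 5.25 ft; q_2 = 2.10 × 1.80 × 5.25 = 19.85 ft³/s
w_3 = (16.4 − 9.9)/2 = 3.25 ft; q_3 = 2.51 × 2.28 × 3.25 = 18.60 ft³/s
w_4 = (19.5 − 14.2)/2 = 2.65 ft; q_4 = 1.99 × 1.97 × 2.65 = 10.39 ft³/s
w_5 = (30.1 − 16.4)/2 = 6.85 ft; q_5 = 2.10 × 2.11 × 6.85 = 30.35 ft³/s
w_6 = (32.1 − 19.5)/2 = 6.3 ft; q_6 = 1.43 × 0.79 × 6.3 = 7.117 ft³/s
w_7 = (32.1 − 30.1)/2 = 1 ft; q_7 = 0.92 × 0.74 × 1 = 0.6808 ft³/s
Q = Σ qᵢ = 89.18 ft³/s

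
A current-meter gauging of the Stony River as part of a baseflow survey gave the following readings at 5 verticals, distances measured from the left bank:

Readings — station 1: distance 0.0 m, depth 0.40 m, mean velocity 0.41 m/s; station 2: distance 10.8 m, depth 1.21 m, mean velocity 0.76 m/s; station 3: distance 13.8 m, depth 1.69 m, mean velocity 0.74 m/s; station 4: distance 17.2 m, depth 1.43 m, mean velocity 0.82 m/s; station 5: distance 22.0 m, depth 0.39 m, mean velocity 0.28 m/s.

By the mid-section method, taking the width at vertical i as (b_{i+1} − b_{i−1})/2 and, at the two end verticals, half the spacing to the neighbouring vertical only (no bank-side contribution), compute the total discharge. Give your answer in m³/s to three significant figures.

w_1 = (10.8 − 0.0)/2 = 5.4 m; q_1 = 0.41 × 0.40 × 5.4 = 0.8856 m³/s
w_2 = (13.8 − 0.0)/2 = 6.9 m; q_2 = 0.76 × 1.21 × 6.9 = 6.345 m³/s
w_3 = (17.2 − 10.8)/2 = 3.2 m; q_3 = 0.74 × 1.69 × 3.2 = 4.002 m³/s
w_4 = (22.0 − 13.8)/2 = 4.1 m; q_4 = 0.82 × 1.43 × 4.1 = 4.808 m³/s
w_5 = (22.0 − 17.2)/2 = 2.4 m; q_5 = 0.28 × 0.39 × 2.4 = 0.2621 m³/s
Q = Σ qᵢ = 16.30 m³/s

16.3 m³/s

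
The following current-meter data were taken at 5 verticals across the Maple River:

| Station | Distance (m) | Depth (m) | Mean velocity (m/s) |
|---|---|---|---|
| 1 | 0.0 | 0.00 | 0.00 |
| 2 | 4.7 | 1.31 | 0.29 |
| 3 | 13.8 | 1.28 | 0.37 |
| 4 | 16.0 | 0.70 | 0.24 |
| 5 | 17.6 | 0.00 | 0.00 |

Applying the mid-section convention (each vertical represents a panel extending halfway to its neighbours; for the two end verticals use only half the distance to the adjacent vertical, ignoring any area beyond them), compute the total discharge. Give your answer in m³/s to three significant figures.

5.62 m³/s

w_2 = (13.8 − 0.0)/2 = 6.9 m; q_2 = 0.29 × 1.31 × 6.9 = 2.621 m³/s
w_3 = (16.0 − 4.7)/2 = 5.65 m; q_3 = 0.37 × 1.28 × 5.65 = 2.676 m³/s
w_4 = (17.6 − 13.8)/2 = 1.9 m; q_4 = 0.24 × 0.70 × 1.9 = 0.3192 m³/s
Stations 1, 5 contribute zero (depth or velocity is 0).
Q = Σ qᵢ = 5.616 m³/s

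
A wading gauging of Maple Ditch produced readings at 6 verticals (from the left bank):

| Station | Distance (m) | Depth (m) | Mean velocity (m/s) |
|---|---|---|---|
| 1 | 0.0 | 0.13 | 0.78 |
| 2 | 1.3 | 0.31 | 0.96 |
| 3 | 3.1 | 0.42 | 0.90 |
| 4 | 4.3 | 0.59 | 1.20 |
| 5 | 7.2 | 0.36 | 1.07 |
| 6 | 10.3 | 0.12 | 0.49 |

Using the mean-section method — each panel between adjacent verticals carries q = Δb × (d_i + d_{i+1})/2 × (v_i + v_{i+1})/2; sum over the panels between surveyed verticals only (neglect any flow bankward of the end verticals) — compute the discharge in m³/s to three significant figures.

Panel 1-2: Δb = 1.3 m, d̄ = (0.13+0.31)/2 = 0.22, v̄ = (0.78+0.96)/2 = 0.87 → q = 1.3×0.22×0.87 = 0.2488 m³/s
Panel 2-3: Δb = 1.8 m, d̄ = (0.31+0.42)/2 = 0.365, v̄ = (0.96+0.90)/2 = 0.93 → q = 1.8×0.365×0.93 = 0.6110 m³/s
Panel 3-4: Δb = 1.2 m, d̄ = (0.42+0.59)/2 = 0.505, v̄ = (0.90+1.20)/2 = 1.05 → q = 1.2×0.505×1.05 = 0.6363 m³/s
Panel 4-5: Δb = 2.9 m, d̄ = (0.59+0.36)/2 = 0.475, v̄ = (1.20+1.07)/2 = 1.135 → q = 2.9×0.475×1.135 = 1.563 m³/s
Panel 5-6: Δb = 3.1 m, d̄ = (0.36+0.12)/2 = 0.24, v̄ = (1.07+0.49)/2 = 0.78 → q = 3.1×0.24×0.78 = 0.5803 m³/s
Q = Σ q = 3.640 m³/s

3.64 m³/s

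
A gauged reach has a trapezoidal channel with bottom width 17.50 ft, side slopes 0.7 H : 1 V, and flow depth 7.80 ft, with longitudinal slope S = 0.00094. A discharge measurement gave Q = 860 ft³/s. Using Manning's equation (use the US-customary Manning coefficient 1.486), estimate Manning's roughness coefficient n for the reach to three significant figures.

0.0274

A = (b + z·y)·y = (17.50 + 0.7×7.80)×7.80 = 179.1 ft²
P = b + 2y√(1+z²) = 17.50 + 2×7.80×√(1+0.7²) = 36.54 ft
R = A/P = 179.1/36.54 = 4.901 ft
n = (1.486/Q)·A·R^(2/3)·S^(1/2) = (1.486/860) × 179.1 × 2.885 × 0.03066 = 0.02737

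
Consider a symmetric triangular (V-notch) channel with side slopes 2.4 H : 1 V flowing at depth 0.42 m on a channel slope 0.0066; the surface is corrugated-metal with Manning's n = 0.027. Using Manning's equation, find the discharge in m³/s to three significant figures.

A = z·y² = 2.4×0.42² = 0.4234 m²
P = 2y√(1+z²) = 2×0.42×√(1+2.4²) = 2.184 m
R = A/P = 0.4234/2.184 = 0.1938 m
Q = (1/n)·A·R^(2/3)·S^(1/2) = (1/0.027) × 0.4234 × 0.1938^(2/3) × 0.0066^(1/2) = 0.4267 m³/s

0.427 m³/s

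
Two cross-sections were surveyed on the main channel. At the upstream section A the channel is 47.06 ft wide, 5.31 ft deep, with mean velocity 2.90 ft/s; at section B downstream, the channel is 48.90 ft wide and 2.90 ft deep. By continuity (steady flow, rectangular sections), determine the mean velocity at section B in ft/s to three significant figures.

5.11 ft/s

Q = A₁V₁ = (47.06×5.31) × 2.90 = 724.7 ft³/s
A₂ = 48.90 × 2.90 = 141.8 ft²
V₂ = Q/A₂ = 724.7/141.8 = 5.110 ft/s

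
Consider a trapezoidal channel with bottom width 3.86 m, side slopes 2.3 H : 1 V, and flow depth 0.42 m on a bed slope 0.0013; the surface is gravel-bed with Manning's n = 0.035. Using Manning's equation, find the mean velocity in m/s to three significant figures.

A = (b + z·y)·y = (3.86 + 2.3×0.42)×0.42 = 2.027 m²
P = b + 2y√(1+z²) = 3.86 + 2×0.42×√(1+2.3²) = 5.967 m
R = A/P = 2.027/5.967 = 0.3397 m
Q = (1/n)·A·R^(2/3)·S^(1/2) = (1/0.035) × 2.027 × 0.3397^(2/3) × 0.0013^(1/2) = 1.017 m³/s
V = Q/A = 1.017/2.027 = 0.5015 m/s

0.502 m/s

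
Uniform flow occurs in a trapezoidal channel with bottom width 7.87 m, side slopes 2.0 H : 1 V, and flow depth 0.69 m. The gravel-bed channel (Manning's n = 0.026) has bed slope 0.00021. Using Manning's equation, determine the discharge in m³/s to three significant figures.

A = (b + z·y)·y = (7.87 + 2.0×0.69)×0.69 = 6.383 m²
P = b + 2y√(1+z²) = 7.87 + 2×0.69×√(1+2.0²) = 10.96 m
R = A/P = 6.383/10.96 = 0.5826 m
Q = (1/n)·A·R^(2/3)·S^(1/2) = (1/0.026) × 6.383 × 0.5826^(2/3) × 0.00021^(1/2) = 2.481 m³/s

2.48 m³/s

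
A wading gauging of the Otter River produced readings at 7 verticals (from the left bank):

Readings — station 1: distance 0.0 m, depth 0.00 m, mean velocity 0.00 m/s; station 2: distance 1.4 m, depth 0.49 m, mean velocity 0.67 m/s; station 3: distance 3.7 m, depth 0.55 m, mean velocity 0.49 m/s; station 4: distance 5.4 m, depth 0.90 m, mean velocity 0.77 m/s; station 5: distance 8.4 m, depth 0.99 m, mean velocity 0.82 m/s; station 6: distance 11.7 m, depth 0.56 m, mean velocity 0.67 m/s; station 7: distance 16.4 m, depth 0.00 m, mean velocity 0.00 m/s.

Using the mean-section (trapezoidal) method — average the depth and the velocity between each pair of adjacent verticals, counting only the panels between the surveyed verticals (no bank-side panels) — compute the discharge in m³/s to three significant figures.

Panel 1-2: Δb = 1.4 m, d̄ = (0.00+0.49)/2 = 0.245, v̄ = (0.00+0.67)/2 = 0.335 → q = 1.4×0.245×0.335 = 0.1149 m³/s
Panel 2-3: Δb = 2.3 m, d̄ = (0.49+0.55)/2 = 0.52, v̄ = (0.67+0.49)/2 = 0.58 → q = 2.3×0.52×0.58 = 0.6937 m³/s
Panel 3-4: Δb = 1.7 m, d̄ = (0.55+0.90)/2 = 0.725, v̄ = (0.49+0.77)/2 = 0.63 → q = 1.7×0.725×0.63 = 0.7765 m³/s
Panel 4-5: Δb = 3 m, d̄ = (0.90+0.99)/2 = 0.945, v̄ = (0.77+0.82)/2 = 0.795 → q = 3×0.945×0.795 = 2.254 m³/s
Panel 5-6: Δb = 3.3 m, d̄ = (0.99+0.56)/2 = 0.775, v̄ = (0.82+0.67)/2 = 0.745 → q = 3.3×0.775×0.745 = 1.905 m³/s
Panel 6-7: Δb = 4.7 m, d̄ = (0.56+0.00)/2 = 0.28, v̄ = (0.67+0.00)/2 = 0.335 → q = 4.7×0.28×0.335 = 0.4409 m³/s
Q = Σ q = 6.185 m³/s

6.19 m³/s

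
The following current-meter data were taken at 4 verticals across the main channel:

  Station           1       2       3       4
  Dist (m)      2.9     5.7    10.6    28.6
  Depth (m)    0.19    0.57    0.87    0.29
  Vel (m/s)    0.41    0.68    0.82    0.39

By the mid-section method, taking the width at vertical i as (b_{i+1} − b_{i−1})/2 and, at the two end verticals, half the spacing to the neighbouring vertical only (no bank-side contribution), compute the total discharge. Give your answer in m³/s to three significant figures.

10.8 m³/s

w_1 = (5.7 − 2.9)/2 = 1.4 m; q_1 = 0.41 × 0.19 × 1.4 = 0.1091 m³/s
w_2 = (10.6 − 2.9)/2 = 3.85 m; q_2 = 0.68 × 0.57 × 3.85 = 1.492 m³/s
w_3 = (28.6 − 5.7)/2 = 11.45 m; q_3 = 0.82 × 0.87 × 11.45 = 8.168 m³/s
w_4 = (28.6 − 10.6)/2 = 9 m; q_4 = 0.39 × 0.29 × 9 = 1.018 m³/s
Q = Σ qᵢ = 10.79 m³/s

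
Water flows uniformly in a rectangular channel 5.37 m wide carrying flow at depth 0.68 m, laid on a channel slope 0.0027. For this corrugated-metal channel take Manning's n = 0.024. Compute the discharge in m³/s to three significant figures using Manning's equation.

A = b·y = 5.37 × 0.68 = 3.652 m²
P = b + 2y = 5.37 + 2×0.68 = 6.730 m
R = A/P = 3.652/6.730 = 0.5426 m
Q = (1/n)·A·R^(2/3)·S^(1/2) = (1/0.024) × 3.652 × 0.5426^(2/3) × 0.0027^(1/2) = 5.259 m³/s

5.26 m³/s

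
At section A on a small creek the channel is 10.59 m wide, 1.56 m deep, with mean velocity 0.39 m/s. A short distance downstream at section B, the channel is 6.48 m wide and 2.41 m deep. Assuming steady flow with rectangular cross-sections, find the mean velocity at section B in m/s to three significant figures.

0.413 m/s

Q = A₁V₁ = (10.59×1.56) × 0.39 = 6.443 m³/s
A₂ = 6.48 × 2.41 = 15.62 m²
V₂ = Q/A₂ = 6.443/15.62 = 0.4126 m/s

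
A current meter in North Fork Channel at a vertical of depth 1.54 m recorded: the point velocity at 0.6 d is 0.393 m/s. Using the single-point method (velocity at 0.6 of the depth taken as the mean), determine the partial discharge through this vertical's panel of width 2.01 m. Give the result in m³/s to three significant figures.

1.22 m³/s

v̄ = v₀.₆ = 0.393 m/s
q = v̄ × d × w = 0.3930 × 1.54 × 2.01 = 1.216 m³/s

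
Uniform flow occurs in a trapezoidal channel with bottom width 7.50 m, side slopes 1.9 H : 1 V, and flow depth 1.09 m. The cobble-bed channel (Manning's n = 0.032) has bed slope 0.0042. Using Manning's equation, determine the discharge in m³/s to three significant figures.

19.1 m³/s

A = (b + z·y)·y = (7.50 + 1.9×1.09)×1.09 = 10.43 m²
P = b + 2y√(1+z²) = 7.50 + 2×1.09×√(1+1.9²) = 12.18 m
R = A/P = 10.43/12.18 = 0.8565 m
Q = (1/n)·A·R^(2/3)·S^(1/2) = (1/0.032) × 10.43 × 0.8565^(2/3) × 0.0042^(1/2) = 19.05 m³/s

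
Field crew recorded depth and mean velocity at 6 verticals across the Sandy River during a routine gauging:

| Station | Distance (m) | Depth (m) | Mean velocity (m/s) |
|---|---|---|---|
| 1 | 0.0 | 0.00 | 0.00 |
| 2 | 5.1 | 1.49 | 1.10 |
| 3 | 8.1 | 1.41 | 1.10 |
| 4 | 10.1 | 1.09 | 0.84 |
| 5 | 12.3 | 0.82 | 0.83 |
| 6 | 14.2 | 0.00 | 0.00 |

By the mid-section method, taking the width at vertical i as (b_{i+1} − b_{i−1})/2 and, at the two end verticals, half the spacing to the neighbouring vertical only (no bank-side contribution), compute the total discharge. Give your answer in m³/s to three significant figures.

w_2 = (8.1 − 0.0)/2 = 4.05 m; q_2 = 1.10 × 1.49 × 4.05 = 6.638 m³/s
w_3 = (10.1 − 5.1)/2 = 2.5 m; q_3 = 1.10 × 1.41 × 2.5 = 3.878 m³/s
w_4 = (12.3 − 8.1)/2 = 2.1 m; q_4 = 0.84 × 1.09 × 2.1 = 1.923 m³/s
w_5 = (14.2 − 10.1)/2 = 2.05 m; q_5 = 0.83 × 0.82 × 2.05 = 1.395 m³/s
Stations 1, 6 contribute zero (depth or velocity is 0).
Q = Σ qᵢ = 13.83 m³/s

13.8 m³/s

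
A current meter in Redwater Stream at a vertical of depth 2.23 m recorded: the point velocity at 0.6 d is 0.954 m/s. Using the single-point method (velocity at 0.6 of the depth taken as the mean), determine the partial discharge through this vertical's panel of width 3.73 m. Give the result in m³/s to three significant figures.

v̄ = v₀.₆ = 0.954 m/s
q = v̄ × d × w = 0.9540 × 2.23 × 3.73 = 7.935 m³/s

7.94 m³/s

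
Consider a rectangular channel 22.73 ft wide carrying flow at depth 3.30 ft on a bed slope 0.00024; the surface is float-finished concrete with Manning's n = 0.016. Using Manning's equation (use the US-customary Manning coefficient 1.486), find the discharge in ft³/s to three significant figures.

202 ft³/s

A = b·y = 22.73 × 3.30 = 75.01 ft²
P = b + 2y = 22.73 + 2×3.30 = 29.33 ft
R = A/P = 75.01/29.33 = 2.557 ft
Q = (1.486/n)·A·R^(2/3)·S^(1/2) = (1.486/0.016) × 75.01 × 2.557^(2/3) × 0.00024^(1/2) = 201.8 ft³/s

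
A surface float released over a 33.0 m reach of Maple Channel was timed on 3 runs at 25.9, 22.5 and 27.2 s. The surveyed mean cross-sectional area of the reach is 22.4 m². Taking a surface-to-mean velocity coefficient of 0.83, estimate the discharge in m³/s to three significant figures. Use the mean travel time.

24.3 m³/s

t̄ = (25.9 + 22.5 + 27.2) / 3 = 25.2 s
v_surface = L / t̄ = 33.0 / 25.2 = 1.310 m/s
v_mean = 0.83 × 1.310 = 1.087 m/s
Q = A × v_mean = 22.4 × 1.087 = 24.35 m³/s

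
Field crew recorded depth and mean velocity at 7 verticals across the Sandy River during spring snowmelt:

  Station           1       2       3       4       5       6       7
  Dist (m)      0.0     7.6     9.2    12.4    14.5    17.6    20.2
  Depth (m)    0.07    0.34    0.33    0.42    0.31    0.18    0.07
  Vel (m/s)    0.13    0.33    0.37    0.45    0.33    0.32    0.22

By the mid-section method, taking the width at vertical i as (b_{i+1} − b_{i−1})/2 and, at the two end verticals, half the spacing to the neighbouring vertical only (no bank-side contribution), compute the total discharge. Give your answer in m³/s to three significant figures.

1.79 m³/s

w_1 = (7.6 − 0.0)/2 = 3.8 m; q_1 = 0.13 × 0.07 × 3.8 = 0.03458 m³/s
w_2 = (9.2 − 0.0)/2 = 4.6 m; q_2 = 0.33 × 0.34 × 4.6 = 0.5161 m³/s
w_3 = (12.4 − 7.6)/2 = 2.4 m; q_3 = 0.37 × 0.33 × 2.4 = 0.2930 m³/s
w_4 = (14.5 − 9.2)/2 = 2.65 m; q_4 = 0.45 × 0.42 × 2.65 = 0.5009 m³/s
w_5 = (17.6 − 12.4)/2 = 2.6 m; q_5 = 0.33 × 0.31 × 2.6 = 0.2660 m³/s
w_6 = (20.2 − 14.5)/2 = 2.85 m; q_6 = 0.32 × 0.18 × 2.85 = 0.1642 m³/s
w_7 = (20.2 − 17.6)/2 = 1.3 m; q_7 = 0.22 × 0.07 × 1.3 = 0.02002 m³/s
Q = Σ qᵢ = 1.795 m³/s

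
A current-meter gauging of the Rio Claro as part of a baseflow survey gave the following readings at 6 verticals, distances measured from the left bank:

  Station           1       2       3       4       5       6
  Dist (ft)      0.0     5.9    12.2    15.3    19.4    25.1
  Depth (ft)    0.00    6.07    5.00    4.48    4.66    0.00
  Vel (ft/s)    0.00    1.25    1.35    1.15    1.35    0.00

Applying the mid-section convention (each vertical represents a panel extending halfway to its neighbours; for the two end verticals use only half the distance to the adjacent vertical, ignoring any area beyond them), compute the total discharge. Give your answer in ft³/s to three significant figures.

127 ft³/s

w_2 = (12.2 − 0.0)/2 = 6.1 ft; q_2 = 1.25 × 6.07 × 6.1 = 46.28 ft³/s
w_3 = (15.3 − 5.9)/2 = 4.7 ft; q_3 = 1.35 × 5.00 × 4.7 = 31.73 ft³/s
w_4 = (19.4 − 12.2)/2 = 3.6 ft; q_4 = 1.15 × 4.48 × 3.6 = 18.55 ft³/s
w_5 = (25.1 − 15.3)/2 = 4.9 ft; q_5 = 1.35 × 4.66 × 4.9 = 30.83 ft³/s
Stations 1, 6 contribute zero (depth or velocity is 0).
Q = Σ qᵢ = 127.4 ft³/s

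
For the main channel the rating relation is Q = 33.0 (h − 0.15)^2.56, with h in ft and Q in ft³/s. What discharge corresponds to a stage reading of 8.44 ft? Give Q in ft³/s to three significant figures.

Q = 33.0 × (8.44 − 0.15)^2.56 = 33.0 × 8.29^2.56 = 7413 ft³/s

7410 ft³/s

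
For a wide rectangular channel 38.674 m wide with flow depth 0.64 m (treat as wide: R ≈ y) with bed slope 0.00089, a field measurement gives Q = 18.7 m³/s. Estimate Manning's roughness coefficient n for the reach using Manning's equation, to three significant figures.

0.0293

A = b·y = 38.674 × 0.64 = 24.75 m²
Wide channel: R ≈ y = 0.64 m
n = (1/Q)·A·R^(2/3)·S^(1/2) = (1/18.7) × 24.75 × 0.7427 × 0.02983 = 0.02933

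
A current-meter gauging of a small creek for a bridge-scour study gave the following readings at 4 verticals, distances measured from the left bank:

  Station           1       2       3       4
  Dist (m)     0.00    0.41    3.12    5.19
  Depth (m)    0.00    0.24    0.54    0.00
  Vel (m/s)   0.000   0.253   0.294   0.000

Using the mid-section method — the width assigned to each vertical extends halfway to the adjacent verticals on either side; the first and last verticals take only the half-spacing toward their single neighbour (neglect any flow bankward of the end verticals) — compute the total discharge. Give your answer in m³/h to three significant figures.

1710 m³/h

w_2 = (3.12 − 0.00)/2 = 1.56 m; q_2 = 0.253 × 0.24 × 1.56 = 0.09472 m³/s
w_3 = (5.19 − 0.41)/2 = 2.39 m; q_3 = 0.294 × 0.54 × 2.39 = 0.3794 m³/s
Stations 1, 4 contribute zero (depth or velocity is 0).
Q = Σ qᵢ = 0.4742 m³/s
= 0.4742 × 3600 = 1707 m³/h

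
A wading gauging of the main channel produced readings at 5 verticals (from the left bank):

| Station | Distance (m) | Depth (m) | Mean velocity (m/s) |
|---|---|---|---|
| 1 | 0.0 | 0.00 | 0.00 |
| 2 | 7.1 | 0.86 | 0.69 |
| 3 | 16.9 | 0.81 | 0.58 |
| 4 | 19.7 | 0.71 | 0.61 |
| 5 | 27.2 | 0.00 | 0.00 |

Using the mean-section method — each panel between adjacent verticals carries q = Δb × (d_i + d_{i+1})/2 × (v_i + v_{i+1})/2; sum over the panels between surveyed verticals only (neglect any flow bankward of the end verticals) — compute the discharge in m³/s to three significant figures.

Panel 1-2: Δb = 7.1 m, d̄ = (0.00+0.86)/2 = 0.43, v̄ = (0.00+0.69)/2 = 0.345 → q = 7.1×0.43×0.345 = 1.053 m³/s
Panel 2-3: Δb = 9.8 m, d̄ = (0.86+0.81)/2 = 0.835, v̄ = (0.69+0.58)/2 = 0.635 → q = 9.8×0.835×0.635 = 5.196 m³/s
Panel 3-4: Δb = 2.8 m, d̄ = (0.81+0.71)/2 = 0.76, v̄ = (0.58+0.61)/2 = 0.595 → q = 2.8×0.76×0.595 = 1.266 m³/s
Panel 4-5: Δb = 7.5 m, d̄ = (0.71+0.00)/2 = 0.355, v̄ = (0.61+0.00)/2 = 0.305 → q = 7.5×0.355×0.305 = 0.8121 m³/s
Q = Σ q = 8.328 m³/s

8.33 m³/s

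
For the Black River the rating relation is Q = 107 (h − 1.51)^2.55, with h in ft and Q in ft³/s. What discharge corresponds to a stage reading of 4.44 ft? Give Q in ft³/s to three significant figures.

1660 ft³/s

Q = 107 × (4.44 − 1.51)^2.55 = 107 × 2.93^2.55 = 1659 ft³/s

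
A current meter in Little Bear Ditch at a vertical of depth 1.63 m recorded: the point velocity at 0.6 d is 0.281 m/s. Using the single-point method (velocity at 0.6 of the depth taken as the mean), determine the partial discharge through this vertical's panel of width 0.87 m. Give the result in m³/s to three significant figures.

v̄ = v₀.₆ = 0.281 m/s
q = v̄ × d × w = 0.2810 × 1.63 × 0.87 = 0.3985 m³/s

0.398 m³/s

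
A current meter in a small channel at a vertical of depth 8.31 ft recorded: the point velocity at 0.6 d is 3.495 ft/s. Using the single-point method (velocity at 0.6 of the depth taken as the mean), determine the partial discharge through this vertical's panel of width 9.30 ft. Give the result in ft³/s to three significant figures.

v̄ = v₀.₆ = 3.495 ft/s
q = v̄ × d × w = 3.495 × 8.31 × 9.30 = 270.1 ft³/s

270 ft³/s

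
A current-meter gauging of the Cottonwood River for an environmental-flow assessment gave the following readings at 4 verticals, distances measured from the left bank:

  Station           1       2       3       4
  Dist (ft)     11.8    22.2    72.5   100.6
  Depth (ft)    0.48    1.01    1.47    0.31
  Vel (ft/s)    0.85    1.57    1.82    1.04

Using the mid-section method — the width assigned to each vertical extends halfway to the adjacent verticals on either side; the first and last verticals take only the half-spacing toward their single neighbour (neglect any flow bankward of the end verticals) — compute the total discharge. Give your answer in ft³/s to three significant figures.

160 ft³/s

w_1 = (22.2 − 11.8)/2 = 5.2 ft; q_1 = 0.85 × 0.48 × 5.2 = 2.122 ft³/s
w_2 = (72.5 − 11.8)/2 = 30.35 ft; q_2 = 1.57 × 1.01 × 30.35 = 48.13 ft³/s
w_3 = (100.6 − 22.2)/2 = 39.2 ft; q_3 = 1.82 × 1.47 × 39.2 = 104.9 ft³/s
w_4 = (100.6 − 72.5)/2 = 14.05 ft; q_4 = 1.04 × 0.31 × 14.05 = 4.530 ft³/s
Q = Σ qᵢ = 159.7 ft³/s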